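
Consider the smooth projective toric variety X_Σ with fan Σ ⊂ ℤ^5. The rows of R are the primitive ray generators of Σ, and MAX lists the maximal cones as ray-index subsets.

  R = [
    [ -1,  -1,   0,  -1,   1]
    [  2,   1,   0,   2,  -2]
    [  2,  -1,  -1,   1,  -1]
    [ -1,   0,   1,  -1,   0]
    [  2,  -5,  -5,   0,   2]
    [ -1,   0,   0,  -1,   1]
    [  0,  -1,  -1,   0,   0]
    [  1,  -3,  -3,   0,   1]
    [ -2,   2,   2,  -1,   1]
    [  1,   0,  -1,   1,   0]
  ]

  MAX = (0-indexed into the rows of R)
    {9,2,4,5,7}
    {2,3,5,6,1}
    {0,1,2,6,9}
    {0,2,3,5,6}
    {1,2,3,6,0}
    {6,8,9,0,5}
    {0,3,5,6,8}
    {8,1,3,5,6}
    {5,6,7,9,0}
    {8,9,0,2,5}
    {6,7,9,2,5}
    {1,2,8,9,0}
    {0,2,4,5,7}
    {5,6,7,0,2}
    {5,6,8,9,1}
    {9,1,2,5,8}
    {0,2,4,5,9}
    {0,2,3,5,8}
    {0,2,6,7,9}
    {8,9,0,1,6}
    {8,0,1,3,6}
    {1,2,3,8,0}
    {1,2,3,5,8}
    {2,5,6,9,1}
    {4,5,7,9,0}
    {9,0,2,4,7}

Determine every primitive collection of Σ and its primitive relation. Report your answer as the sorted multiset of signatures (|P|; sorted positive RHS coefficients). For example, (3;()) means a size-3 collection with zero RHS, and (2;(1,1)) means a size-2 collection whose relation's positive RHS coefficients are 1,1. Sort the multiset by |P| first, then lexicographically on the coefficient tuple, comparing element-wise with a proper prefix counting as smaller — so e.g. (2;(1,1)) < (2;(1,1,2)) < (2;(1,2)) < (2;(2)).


Minimal non-faces — 12 found among 10 rays, 26 max cones:

  {3,9}:  v_{3} + v_{9} = 0 — sig = (2;())
  {1,4}:  v_{1} + v_{4} = v_{2} + v_{7} + v_{9} — sig = (2;(1,1,1))
  {1,7}:  v_{1} + v_{7} = v_{2} + v_{6} + v_{9} — sig = (2;(1,1,1))
  {7,8}:  v_{7} + v_{8} = v_{0} + v_{5} + v_{9} — sig = (2;(1,1,1))
  {3,4}:  v_{3} + v_{4} = v_{0} + v_{2} + v_{5} + v_{7} — sig = (2;(1,1,1,1))
  {3,7}:  v_{3} + v_{7} = v_{0} + v_{2} + v_{5} + v_{6} — sig = (2;(1,1,1,1))
  {4,8}:  v_{4} + v_{8} = 2·v_{0} + v_{2} + 2·v_{5} + 2·v_{9} — sig = (2;(1,2,2,2))
  {4,6}:  v_{4} + v_{6} = 2·v_{7} — sig = (2;(2))
  {0,1,5}:  v_{0} + v_{1} + v_{5} = 0 — sig = (3;())
  {2,6,8}:  v_{2} + v_{6} + v_{8} = 0 — sig = (3;())
  {0,2,5,6,9}:  v_{0} + v_{2} + v_{5} + v_{6} + v_{9} = v_{7} — sig = (5;(1))
  {0,2,5,7,9}:  v_{0} + v_{2} + v_{5} + v_{7} + v_{9} = v_{4} — sig = (5;(1))

Sorted signature multiset PRS(X):
    (2;())
    (2;(1,1,1))
    (2;(1,1,1))
    (2;(1,1,1))
    (2;(1,1,1,1))
    (2;(1,1,1,1))
    (2;(1,2,2,2))
    (2;(2))
    (3;())
    (3;())
    (5;(1))
    (5;(1))


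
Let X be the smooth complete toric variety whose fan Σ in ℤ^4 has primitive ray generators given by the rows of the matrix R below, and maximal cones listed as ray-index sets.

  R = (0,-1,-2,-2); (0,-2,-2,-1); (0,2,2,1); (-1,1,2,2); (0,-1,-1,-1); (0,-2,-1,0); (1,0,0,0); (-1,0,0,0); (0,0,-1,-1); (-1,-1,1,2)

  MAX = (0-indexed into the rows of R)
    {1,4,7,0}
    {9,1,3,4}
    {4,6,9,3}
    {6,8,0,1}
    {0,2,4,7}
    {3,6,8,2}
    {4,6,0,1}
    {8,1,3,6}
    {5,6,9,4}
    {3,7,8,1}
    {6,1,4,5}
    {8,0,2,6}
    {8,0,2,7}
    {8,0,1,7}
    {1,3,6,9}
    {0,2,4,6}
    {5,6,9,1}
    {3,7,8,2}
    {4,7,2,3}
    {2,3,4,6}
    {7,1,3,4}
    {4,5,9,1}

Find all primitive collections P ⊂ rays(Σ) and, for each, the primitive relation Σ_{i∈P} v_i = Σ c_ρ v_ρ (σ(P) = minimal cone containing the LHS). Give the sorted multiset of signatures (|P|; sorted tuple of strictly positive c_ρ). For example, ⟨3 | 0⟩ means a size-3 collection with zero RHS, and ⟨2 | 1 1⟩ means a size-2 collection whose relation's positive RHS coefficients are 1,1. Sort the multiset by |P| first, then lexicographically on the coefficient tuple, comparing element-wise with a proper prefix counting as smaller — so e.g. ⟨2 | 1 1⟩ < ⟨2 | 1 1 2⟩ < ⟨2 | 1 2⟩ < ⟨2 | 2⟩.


15 minimal non-faces of Δ(Σ) (on 10 rays):

  P={1,2}:  v_{1} + v_{2} = 0  ⟹  sig = ⟨2 | 0⟩
  P={6,7}:  v_{6} + v_{7} = 0  ⟹  sig = ⟨2 | 0⟩
  P={0,3}:  v_{0} + v_{3} = v_{7}  ⟹  sig = ⟨2 | 1⟩
  P={3,5}:  v_{3} + v_{5} = v_{9}  ⟹  sig = ⟨2 | 1⟩
  P={4,8}:  v_{4} + v_{8} = v_{0}  ⟹  sig = ⟨2 | 1⟩
  P={5,8}:  v_{5} + v_{8} = v_{1}  ⟹  sig = ⟨2 | 1⟩
  P={0,5}:  v_{0} + v_{5} = v_{1} + v_{4}  ⟹  sig = ⟨2 | 1 1⟩
  P={8,9}:  v_{8} + v_{9} = v_{1} + v_{3}  ⟹  sig = ⟨2 | 1 1⟩
  P={0,9}:  v_{0} + v_{9} = v_{1} + v_{3} + v_{4}  ⟹  sig = ⟨2 | 1 1 1⟩
  P={2,5}:  v_{2} + v_{5} = v_{3} + v_{4} + v_{6}  ⟹  sig = ⟨2 | 1 1 1⟩
  P={5,7}:  v_{5} + v_{7} = v_{1} + v_{3} + v_{4}  ⟹  sig = ⟨2 | 1 1 1⟩
  P={2,9}:  v_{2} + v_{9} = 2·v_{3} + v_{4} + v_{6}  ⟹  sig = ⟨2 | 1 1 2⟩
  P={7,9}:  v_{7} + v_{9} = v_{1} + 2·v_{3} + v_{4}  ⟹  sig = ⟨2 | 1 1 2⟩
  P={1,3,4,6}:  v_{1} + v_{3} + v_{4} + v_{6} = v_{5}  ⟹  sig = ⟨4 | 1⟩
  P={1,4,6,9}:  v_{1} + v_{4} + v_{6} + v_{9} = 2·v_{5}  ⟹  sig = ⟨4 | 2⟩

so the primitive-relation signature multiset is
    |P|=2: 13 collections, coeffs (), (), (1), (1), (1), (1), (1,1), (1,1), (1,1,1), (1,1,1), (1,1,1), (1,1,2), (1,1,2)
    |P|=4: 2 collections, coeffs (1), (2)


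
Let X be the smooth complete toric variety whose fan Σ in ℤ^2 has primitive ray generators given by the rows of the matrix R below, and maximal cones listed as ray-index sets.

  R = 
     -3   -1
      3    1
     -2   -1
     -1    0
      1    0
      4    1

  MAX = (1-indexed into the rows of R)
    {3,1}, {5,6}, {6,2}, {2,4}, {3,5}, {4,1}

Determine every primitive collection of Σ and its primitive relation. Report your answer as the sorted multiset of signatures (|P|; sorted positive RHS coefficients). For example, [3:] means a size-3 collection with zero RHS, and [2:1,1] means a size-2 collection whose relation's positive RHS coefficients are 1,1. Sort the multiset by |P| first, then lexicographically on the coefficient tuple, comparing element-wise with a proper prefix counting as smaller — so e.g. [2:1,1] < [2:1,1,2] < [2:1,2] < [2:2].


|primitive collections| = 9. Relations:

  P={1,2}:  v_{1} + v_{2} = 0  so sig = [2:]
  P={4,5}:  v_{4} + v_{5} = 0  so sig = [2:]
  P={1,5}:  v_{1} + v_{5} = v_{3}  so sig = [2:1]
  P={1,6}:  v_{1} + v_{6} = v_{5}  so sig = [2:1]
  P={2,3}:  v_{2} + v_{3} = v_{5}  so sig = [2:1]
  P={2,5}:  v_{2} + v_{5} = v_{6}  so sig = [2:1]
  P={3,4}:  v_{3} + v_{4} = v_{1}  so sig = [2:1]
  P={4,6}:  v_{4} + v_{6} = v_{2}  so sig = [2:1]
  P={3,6}:  v_{3} + v_{6} = 2·v_{5}  so sig = [2:2]

Hence PRS(X_Σ) =
    |P|=2: 9 collections, coeffs (), (), (1), (1), (1), (1), (1), (1), (2)


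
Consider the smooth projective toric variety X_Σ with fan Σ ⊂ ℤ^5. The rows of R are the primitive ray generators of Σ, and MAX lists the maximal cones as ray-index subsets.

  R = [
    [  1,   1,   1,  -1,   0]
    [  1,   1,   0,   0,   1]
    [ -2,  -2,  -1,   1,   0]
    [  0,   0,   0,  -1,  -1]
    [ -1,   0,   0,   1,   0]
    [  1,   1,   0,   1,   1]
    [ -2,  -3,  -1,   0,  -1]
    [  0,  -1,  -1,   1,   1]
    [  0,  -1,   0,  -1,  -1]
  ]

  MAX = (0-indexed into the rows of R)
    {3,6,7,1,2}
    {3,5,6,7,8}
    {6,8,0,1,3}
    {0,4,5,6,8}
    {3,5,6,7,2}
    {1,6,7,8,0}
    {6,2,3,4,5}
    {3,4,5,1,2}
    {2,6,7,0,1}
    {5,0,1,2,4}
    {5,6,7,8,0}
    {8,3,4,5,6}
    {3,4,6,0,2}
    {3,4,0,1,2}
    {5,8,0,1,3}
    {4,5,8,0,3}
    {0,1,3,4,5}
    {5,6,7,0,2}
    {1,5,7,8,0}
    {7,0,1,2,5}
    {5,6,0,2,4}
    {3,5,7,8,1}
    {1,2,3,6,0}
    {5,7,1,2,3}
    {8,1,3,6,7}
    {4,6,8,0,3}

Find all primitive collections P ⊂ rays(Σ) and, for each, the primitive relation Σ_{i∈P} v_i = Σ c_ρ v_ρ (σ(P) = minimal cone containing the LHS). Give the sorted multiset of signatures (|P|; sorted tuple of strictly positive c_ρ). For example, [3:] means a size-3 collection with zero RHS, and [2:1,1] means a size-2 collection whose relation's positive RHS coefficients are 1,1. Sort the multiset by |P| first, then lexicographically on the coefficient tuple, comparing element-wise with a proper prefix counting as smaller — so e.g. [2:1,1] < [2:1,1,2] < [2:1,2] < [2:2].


Δ(Σ) — 9 vertices, 8 min non-faces:

  P={2,8}:  v_{2} + v_{8} = v_{6}  →  sig = [2:1]
  P={4,7}:  v_{4} + v_{7} = v_{2} + v_{5}  →  sig = [2:1,1]
  P={1,4,8}:  v_{1} + v_{4} + v_{8} = 0  →  sig = [3:]
  P={1,4,6}:  v_{1} + v_{4} + v_{6} = v_{2}  →  sig = [3:1]
  P={1,5,6}:  v_{1} + v_{5} + v_{6} = v_{7}  →  sig = [3:1]
  P={0,3,7}:  v_{0} + v_{3} + v_{7} = v_{1} + v_{8}  →  sig = [3:1,1]
  P={0,2,3,5}:  v_{0} + v_{2} + v_{3} + v_{5} = 0  →  sig = [4:]
  P={0,3,5,6}:  v_{0} + v_{3} + v_{5} + v_{6} = v_{8}  →  sig = [4:1]

Hence PRS(X_Σ) =
    [2:1]
    [2:1,1]
    [3:]
    [3:1]
    [3:1]
    [3:1,1]
    [4:]
    [4:1]


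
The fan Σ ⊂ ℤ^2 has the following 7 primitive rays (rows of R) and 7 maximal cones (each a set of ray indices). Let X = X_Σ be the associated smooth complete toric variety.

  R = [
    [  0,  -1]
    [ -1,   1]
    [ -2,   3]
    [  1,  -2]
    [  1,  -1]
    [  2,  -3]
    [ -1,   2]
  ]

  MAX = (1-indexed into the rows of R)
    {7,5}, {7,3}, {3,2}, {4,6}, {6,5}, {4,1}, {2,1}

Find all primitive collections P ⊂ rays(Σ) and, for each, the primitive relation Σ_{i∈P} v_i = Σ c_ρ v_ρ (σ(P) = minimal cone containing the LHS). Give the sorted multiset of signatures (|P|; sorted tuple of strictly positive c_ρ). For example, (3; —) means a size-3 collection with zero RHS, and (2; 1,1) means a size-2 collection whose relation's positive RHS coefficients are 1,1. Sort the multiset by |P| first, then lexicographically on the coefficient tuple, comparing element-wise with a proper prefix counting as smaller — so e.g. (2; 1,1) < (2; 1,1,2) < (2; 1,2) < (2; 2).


|primitive collections| = 14. Relations:

  P={2,5}:  v_{2} + v_{5} = 0  →  sig = (2; —)
  P={3,6}:  v_{3} + v_{6} = 0  →  sig = (2; —)
  P={4,7}:  v_{4} + v_{7} = 0  →  sig = (2; —)
  P={1,5}:  v_{1} + v_{5} = v_{4}  →  sig = (2; 1)
  P={1,7}:  v_{1} + v_{7} = v_{2}  →  sig = (2; 1)
  P={2,4}:  v_{2} + v_{4} = v_{1}  →  sig = (2; 1)
  P={2,6}:  v_{2} + v_{6} = v_{4}  →  sig = (2; 1)
  P={2,7}:  v_{2} + v_{7} = v_{3}  →  sig = (2; 1)
  P={3,4}:  v_{3} + v_{4} = v_{2}  →  sig = (2; 1)
  P={3,5}:  v_{3} + v_{5} = v_{7}  →  sig = (2; 1)
  P={4,5}:  v_{4} + v_{5} = v_{6}  →  sig = (2; 1)
  P={6,7}:  v_{6} + v_{7} = v_{5}  →  sig = (2; 1)
  P={1,3}:  v_{1} + v_{3} = 2·v_{2}  →  sig = (2; 2)
  P={1,6}:  v_{1} + v_{6} = 2·v_{4}  →  sig = (2; 2)

so the primitive-relation signature multiset is
[(2; —), (2; —), (2; —), (2; 1), (2; 1), (2; 1), (2; 1), (2; 1), (2; 1), (2; 1), (2; 1), (2; 1), (2; 2), (2; 2)]


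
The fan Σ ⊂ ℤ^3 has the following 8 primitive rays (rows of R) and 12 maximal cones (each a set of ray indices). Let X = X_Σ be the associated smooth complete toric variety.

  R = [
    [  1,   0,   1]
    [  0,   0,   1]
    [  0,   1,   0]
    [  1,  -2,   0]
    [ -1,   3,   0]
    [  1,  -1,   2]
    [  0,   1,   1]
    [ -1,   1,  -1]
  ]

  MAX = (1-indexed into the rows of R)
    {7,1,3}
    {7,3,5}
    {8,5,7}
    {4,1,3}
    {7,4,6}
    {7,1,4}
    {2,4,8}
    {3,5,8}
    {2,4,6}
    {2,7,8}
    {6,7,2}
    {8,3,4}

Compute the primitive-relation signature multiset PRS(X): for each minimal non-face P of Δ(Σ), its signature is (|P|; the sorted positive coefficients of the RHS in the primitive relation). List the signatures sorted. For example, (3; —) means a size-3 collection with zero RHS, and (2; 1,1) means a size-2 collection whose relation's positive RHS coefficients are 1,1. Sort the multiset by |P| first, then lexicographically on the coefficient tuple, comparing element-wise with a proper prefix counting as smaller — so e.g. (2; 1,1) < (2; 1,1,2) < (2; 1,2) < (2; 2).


|primitive collections| = 14. Relations:

  • {1,8}:  v_{1} + v_{8} = v_{3}  ⇒ sig = (2; 1)
  • {2,3}:  v_{2} + v_{3} = v_{7}  ⇒ sig = (2; 1)
  • {4,5}:  v_{4} + v_{5} = v_{3}  ⇒ sig = (2; 1)
  • {6,8}:  v_{6} + v_{8} = v_{2}  ⇒ sig = (2; 1)
  • {1,2}:  v_{1} + v_{2} = v_{4} + 2·v_{7}  ⇒ sig = (2; 1,2)
  • {1,5}:  v_{1} + v_{5} = 2·v_{3} + v_{7}  ⇒ sig = (2; 1,2)
  • {2,5}:  v_{2} + v_{5} = 2·v_{7} + v_{8}  ⇒ sig = (2; 1,2)
  • {3,6}:  v_{3} + v_{6} = v_{4} + 2·v_{7}  ⇒ sig = (2; 1,2)
  • {5,6}:  v_{5} + v_{6} = 2·v_{7}  ⇒ sig = (2; 2)
  • {1,6}:  v_{1} + v_{6} = 2·v_{4} + 3·v_{7}  ⇒ sig = (2; 2,3)
  • {4,7,8}:  v_{4} + v_{7} + v_{8} = 0  ⇒ sig = (3; —)
  • {2,4,7}:  v_{2} + v_{4} + v_{7} = v_{6}  ⇒ sig = (3; 1)
  • {3,4,7}:  v_{3} + v_{4} + v_{7} = v_{1}  ⇒ sig = (3; 1)
  • {3,7,8}:  v_{3} + v_{7} + v_{8} = v_{5}  ⇒ sig = (3; 1)

Hence PRS(X_Σ) =
[(2; 1), (2; 1), (2; 1), (2; 1), (2; 1,2), (2; 1,2), (2; 1,2), (2; 1,2), (2; 2), (2; 2,3), (3; —), (3; 1), (3; 1), (3; 1)]


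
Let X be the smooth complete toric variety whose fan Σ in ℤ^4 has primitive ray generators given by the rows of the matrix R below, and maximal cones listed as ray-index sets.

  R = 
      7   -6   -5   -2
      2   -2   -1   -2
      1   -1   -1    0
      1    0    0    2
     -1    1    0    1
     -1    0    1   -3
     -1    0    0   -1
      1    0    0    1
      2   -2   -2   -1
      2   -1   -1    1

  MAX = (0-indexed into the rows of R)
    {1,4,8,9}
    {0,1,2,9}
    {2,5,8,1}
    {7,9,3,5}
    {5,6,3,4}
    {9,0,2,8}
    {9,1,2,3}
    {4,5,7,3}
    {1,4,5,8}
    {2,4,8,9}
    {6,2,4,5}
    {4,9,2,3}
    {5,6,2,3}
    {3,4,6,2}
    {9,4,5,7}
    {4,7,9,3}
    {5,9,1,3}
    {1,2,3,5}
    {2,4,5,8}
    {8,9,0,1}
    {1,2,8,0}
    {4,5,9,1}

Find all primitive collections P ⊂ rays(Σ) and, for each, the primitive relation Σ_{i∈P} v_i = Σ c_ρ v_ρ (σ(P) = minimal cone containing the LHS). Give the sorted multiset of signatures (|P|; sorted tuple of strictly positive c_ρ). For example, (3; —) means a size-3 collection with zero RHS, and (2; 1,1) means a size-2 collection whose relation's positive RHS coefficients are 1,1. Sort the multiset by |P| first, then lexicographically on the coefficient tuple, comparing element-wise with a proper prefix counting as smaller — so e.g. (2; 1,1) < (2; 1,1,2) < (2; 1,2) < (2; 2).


The 20 primitive collections of Σ (r=10, n=4):

  P={6,7}:  v_{6} + v_{7} = 0  so sig = (2; —)
  P={2,7}:  v_{2} + v_{7} = v_{9}  so sig = (2; 1)
  P={6,9}:  v_{6} + v_{9} = v_{2}  so sig = (2; 1)
  P={3,8}:  v_{3} + v_{8} = v_{2} + v_{9}  so sig = (2; 1,1)
  P={7,8}:  v_{7} + v_{8} = v_{1} + v_{4} + v_{9}  so sig = (2; 1,1,1)
  P={0,6}:  v_{0} + v_{6} = v_{1} + 2·v_{2} + v_{8}  so sig = (2; 1,1,2)
  P={0,7}:  v_{0} + v_{7} = v_{1} + v_{8} + 2·v_{9}  so sig = (2; 1,1,2)
  P={6,8}:  v_{6} + v_{8} = 3·v_{2} + v_{4} + v_{5}  so sig = (2; 1,1,3)
  P={0,4}:  v_{0} + v_{4} = 2·v_{8} + v_{9}  so sig = (2; 1,2)
  P={0,5}:  v_{0} + v_{5} = 2·v_{1} + v_{8}  so sig = (2; 1,2)
  P={1,6}:  v_{1} + v_{6} = 2·v_{2} + v_{5}  so sig = (2; 1,2)
  P={1,7}:  v_{1} + v_{7} = v_{5} + 2·v_{9}  so sig = (2; 1,2)
  P={0,3}:  v_{0} + v_{3} = v_{1} + 2·v_{2} + 2·v_{9}  so sig = (2; 1,2,2)
  P={1,2,4}:  v_{1} + v_{2} + v_{4} = v_{8}  so sig = (3; 1)
  P={1,3,4}:  v_{1} + v_{3} + v_{4} = v_{9}  so sig = (3; 1)
  P={2,5,9}:  v_{2} + v_{5} + v_{9} = v_{1}  so sig = (3; 1)
  P={5,8,9}:  v_{5} + v_{8} + v_{9} = 2·v_{1} + v_{4}  so sig = (3; 1,2)
  P={2,3,4,5}:  v_{2} + v_{3} + v_{4} + v_{5} = 0  so sig = (4; —)
  P={1,2,8,9}:  v_{1} + v_{2} + v_{8} + v_{9} = v_{0}  so sig = (4; 1)
  P={3,4,5,9}:  v_{3} + v_{4} + v_{5} + v_{9} = v_{7}  so sig = (4; 1)

Hence PRS(X_Σ) =
    (2; —)
    (2; 1)
    (2; 1)
    (2; 1,1)
    (2; 1,1,1)
    (2; 1,1,2)
    (2; 1,1,2)
    (2; 1,1,3)
    (2; 1,2)
    (2; 1,2)
    (2; 1,2)
    (2; 1,2)
    (2; 1,2,2)
    (3; 1)
    (3; 1)
    (3; 1)
    (3; 1,2)
    (4; —)
    (4; 1)
    (4; 1)


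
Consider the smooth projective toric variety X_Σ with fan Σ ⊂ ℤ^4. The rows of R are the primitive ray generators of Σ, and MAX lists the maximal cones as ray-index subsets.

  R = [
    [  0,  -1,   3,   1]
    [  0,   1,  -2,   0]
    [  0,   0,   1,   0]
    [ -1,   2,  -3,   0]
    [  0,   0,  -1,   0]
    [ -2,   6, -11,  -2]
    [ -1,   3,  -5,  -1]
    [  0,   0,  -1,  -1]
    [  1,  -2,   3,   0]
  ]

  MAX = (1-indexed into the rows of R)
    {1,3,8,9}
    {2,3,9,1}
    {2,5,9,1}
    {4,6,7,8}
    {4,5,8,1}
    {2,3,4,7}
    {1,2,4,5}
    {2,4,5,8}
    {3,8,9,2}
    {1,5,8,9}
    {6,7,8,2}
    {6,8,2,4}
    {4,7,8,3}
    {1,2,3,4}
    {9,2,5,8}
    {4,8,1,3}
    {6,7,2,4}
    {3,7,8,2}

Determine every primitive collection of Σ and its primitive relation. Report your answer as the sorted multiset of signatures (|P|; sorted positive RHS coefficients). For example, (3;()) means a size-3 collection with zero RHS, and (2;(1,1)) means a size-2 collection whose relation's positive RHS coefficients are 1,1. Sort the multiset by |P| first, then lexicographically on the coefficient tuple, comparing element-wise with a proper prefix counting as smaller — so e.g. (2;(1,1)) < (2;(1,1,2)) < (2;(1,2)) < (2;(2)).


12 collections generate NE(X_Σ); each relation:

  • {3,5}:  v_{3} + v_{5} = 0  →  sig = (2;())
  • {4,9}:  v_{4} + v_{9} = 0  →  sig = (2;())
  • {1,6}:  v_{1} + v_{6} = v_{4} + v_{7}  →  sig = (2;(1,1))
  • {1,7}:  v_{1} + v_{7} = v_{3} + v_{4}  →  sig = (2;(1,1))
  • {5,7}:  v_{5} + v_{7} = v_{2} + v_{4} + v_{8}  →  sig = (2;(1,1,1))
  • {6,9}:  v_{6} + v_{9} = v_{2} + v_{7} + v_{8}  →  sig = (2;(1,1,1))
  • {7,9}:  v_{7} + v_{9} = v_{2} + v_{3} + v_{8}  →  sig = (2;(1,1,1))
  • {3,6}:  v_{3} + v_{6} = 2·v_{7}  →  sig = (2;(2))
  • {5,6}:  v_{5} + v_{6} = 2·v_{2} + 2·v_{4} + 2·v_{8}  →  sig = (2;(2,2,2))
  • {1,2,8}:  v_{1} + v_{2} + v_{8} = 0  →  sig = (3;())
  • {2,3,4,8}:  v_{2} + v_{3} + v_{4} + v_{8} = v_{7}  →  sig = (4;(1))
  • {2,4,7,8}:  v_{2} + v_{4} + v_{7} + v_{8} = v_{6}  →  sig = (4;(1))

so the primitive-relation signature multiset is
[(2;()), (2;()), (2;(1,1)), (2;(1,1)), (2;(1,1,1)), (2;(1,1,1)), (2;(1,1,1)), (2;(2)), (2;(2,2,2)), (3;()), (4;(1)), (4;(1))]


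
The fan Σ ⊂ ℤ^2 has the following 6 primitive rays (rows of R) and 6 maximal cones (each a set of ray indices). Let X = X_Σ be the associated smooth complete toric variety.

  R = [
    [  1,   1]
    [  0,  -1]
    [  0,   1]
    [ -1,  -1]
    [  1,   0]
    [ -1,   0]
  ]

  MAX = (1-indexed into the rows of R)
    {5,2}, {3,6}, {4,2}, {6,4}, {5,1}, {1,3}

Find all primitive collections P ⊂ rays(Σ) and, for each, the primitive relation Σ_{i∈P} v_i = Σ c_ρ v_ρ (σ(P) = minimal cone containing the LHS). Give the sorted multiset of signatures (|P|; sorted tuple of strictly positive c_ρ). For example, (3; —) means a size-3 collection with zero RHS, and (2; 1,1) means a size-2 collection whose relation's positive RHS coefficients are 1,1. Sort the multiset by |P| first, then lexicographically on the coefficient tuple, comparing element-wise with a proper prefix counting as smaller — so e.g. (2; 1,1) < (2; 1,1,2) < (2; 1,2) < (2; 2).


|primitive collections| = 9. Relations:

  {1,4}:  v_{1} + v_{4} = 0 — sig = (2; —)
  {2,3}:  v_{2} + v_{3} = 0 — sig = (2; —)
  {5,6}:  v_{5} + v_{6} = 0 — sig = (2; —)
  {1,2}:  v_{1} + v_{2} = v_{5} — sig = (2; 1)
  {1,6}:  v_{1} + v_{6} = v_{3} — sig = (2; 1)
  {2,6}:  v_{2} + v_{6} = v_{4} — sig = (2; 1)
  {3,4}:  v_{3} + v_{4} = v_{6} — sig = (2; 1)
  {3,5}:  v_{3} + v_{5} = v_{1} — sig = (2; 1)
  {4,5}:  v_{4} + v_{5} = v_{2} — sig = (2; 1)

Signatures (|P|; sorted positive RHS coefficients), sorted:
{ (2; —) ×3,  (2; 1) ×6 }


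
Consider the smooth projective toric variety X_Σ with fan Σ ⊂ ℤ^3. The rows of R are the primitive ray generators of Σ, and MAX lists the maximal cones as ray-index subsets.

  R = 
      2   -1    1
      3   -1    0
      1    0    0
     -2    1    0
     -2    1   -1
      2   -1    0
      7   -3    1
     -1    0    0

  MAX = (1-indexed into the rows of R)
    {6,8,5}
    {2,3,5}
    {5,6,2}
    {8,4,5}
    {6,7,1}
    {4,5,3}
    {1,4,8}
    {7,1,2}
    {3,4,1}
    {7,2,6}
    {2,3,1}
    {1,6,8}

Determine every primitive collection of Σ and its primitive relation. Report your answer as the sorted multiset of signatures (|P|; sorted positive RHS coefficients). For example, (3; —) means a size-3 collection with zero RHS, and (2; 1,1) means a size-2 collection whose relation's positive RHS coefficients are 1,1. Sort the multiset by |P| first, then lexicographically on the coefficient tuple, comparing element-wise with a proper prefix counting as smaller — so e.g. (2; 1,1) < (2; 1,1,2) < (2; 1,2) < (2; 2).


11 minimal non-faces of Δ(Σ) (on 8 rays):

  • {1,5}:  v_{1} + v_{5} = 0 — sig = (2; —)
  • {3,8}:  v_{3} + v_{8} = 0 — sig = (2; —)
  • {4,6}:  v_{4} + v_{6} = 0 — sig = (2; —)
  • {2,4}:  v_{2} + v_{4} = v_{3} — sig = (2; 1)
  • {2,8}:  v_{2} + v_{8} = v_{6} — sig = (2; 1)
  • {3,6}:  v_{3} + v_{6} = v_{2} — sig = (2; 1)
  • {4,7}:  v_{4} + v_{7} = v_{1} + v_{2} — sig = (2; 1,1)
  • {5,7}:  v_{5} + v_{7} = v_{2} + v_{6} — sig = (2; 1,1)
  • {3,7}:  v_{3} + v_{7} = v_{1} + 2·v_{2} — sig = (2; 1,2)
  • {7,8}:  v_{7} + v_{8} = v_{1} + 2·v_{6} — sig = (2; 1,2)
  • {1,2,6}:  v_{1} + v_{2} + v_{6} = v_{7} — sig = (3; 1)

so the primitive-relation signature multiset is
    (2; —)
    (2; —)
    (2; —)
    (2; 1)
    (2; 1)
    (2; 1)
    (2; 1,1)
    (2; 1,1)
    (2; 1,2)
    (2; 1,2)
    (3; 1)


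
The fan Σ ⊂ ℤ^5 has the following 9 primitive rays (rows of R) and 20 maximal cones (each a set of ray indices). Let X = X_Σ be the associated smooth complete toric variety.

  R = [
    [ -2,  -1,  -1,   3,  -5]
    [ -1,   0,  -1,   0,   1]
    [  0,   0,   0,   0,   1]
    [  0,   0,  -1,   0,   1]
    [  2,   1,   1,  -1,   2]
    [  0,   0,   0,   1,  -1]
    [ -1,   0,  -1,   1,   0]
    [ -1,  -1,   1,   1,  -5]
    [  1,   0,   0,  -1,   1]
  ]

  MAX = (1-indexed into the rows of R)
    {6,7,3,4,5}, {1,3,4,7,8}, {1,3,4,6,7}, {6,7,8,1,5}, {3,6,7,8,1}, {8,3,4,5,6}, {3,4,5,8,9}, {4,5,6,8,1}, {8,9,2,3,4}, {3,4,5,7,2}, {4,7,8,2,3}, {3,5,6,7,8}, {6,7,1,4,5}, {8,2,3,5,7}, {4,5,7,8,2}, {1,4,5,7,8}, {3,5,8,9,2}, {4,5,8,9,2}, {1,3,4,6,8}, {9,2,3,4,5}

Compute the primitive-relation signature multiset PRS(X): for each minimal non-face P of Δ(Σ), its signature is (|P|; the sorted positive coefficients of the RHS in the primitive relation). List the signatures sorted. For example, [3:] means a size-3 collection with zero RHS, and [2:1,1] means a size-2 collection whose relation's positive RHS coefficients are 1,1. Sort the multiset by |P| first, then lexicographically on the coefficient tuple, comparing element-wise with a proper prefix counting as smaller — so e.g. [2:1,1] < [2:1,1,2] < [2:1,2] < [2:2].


Minimal non-faces — 9 found among 9 rays, 20 max cones:

  {2,6}:  v_{2} + v_{6} = v_{7} ; sig = [2:1]
  {7,9}:  v_{7} + v_{9} = v_{4} ; sig = [2:1]
  {6,9}:  v_{6} + v_{9} = v_{3} + 2·v_{4} + v_{5} + v_{8} ; sig = [2:1,1,1,2]
  {1,2}:  v_{1} + v_{2} = v_{4} + 2·v_{7} + v_{8} ; sig = [2:1,1,2]
  {1,9}:  v_{1} + v_{9} = 2·v_{4} + v_{6} + v_{8} ; sig = [2:1,1,2]
  {1,3,5}:  v_{1} + v_{3} + v_{5} = 2·v_{6} ; sig = [3:2]
  {4,6,7,8}:  v_{4} + v_{6} + v_{7} + v_{8} = v_{1} ; sig = [4:1]
  {2,3,4,5,8}:  v_{2} + v_{3} + v_{4} + v_{5} + v_{8} = 0 ; sig = [5:]
  {3,4,5,7,8}:  v_{3} + v_{4} + v_{5} + v_{7} + v_{8} = v_{6} ; sig = [5:1]

so the primitive-relation signature multiset is
{ [2:1] ×2,  [2:1,1,1,2],  [2:1,1,2] ×2,  [3:2],  [4:1],  [5:],  [5:1] }


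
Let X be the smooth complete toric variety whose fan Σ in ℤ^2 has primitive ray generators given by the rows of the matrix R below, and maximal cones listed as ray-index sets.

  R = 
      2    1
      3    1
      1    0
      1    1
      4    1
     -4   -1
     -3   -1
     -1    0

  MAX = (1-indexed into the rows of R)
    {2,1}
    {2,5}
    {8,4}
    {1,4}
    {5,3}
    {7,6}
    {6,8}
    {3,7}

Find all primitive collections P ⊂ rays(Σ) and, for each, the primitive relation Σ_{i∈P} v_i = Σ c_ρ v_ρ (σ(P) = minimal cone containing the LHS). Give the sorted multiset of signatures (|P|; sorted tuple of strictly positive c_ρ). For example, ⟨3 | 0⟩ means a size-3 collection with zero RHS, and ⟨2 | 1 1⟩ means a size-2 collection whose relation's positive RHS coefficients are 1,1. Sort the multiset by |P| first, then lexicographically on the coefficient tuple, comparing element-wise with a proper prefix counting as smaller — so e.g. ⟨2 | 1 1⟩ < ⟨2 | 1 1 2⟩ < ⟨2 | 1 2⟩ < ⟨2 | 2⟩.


|primitive collections| = 20. Relations:

  P = {2,7}:  v_{2} + v_{7} = 0  ⇒ sig = ⟨2 | 0⟩
  P = {3,8}:  v_{3} + v_{8} = 0  ⇒ sig = ⟨2 | 0⟩
  P = {5,6}:  v_{5} + v_{6} = 0  ⇒ sig = ⟨2 | 0⟩
  P = {1,3}:  v_{1} + v_{3} = v_{2}  ⇒ sig = ⟨2 | 1⟩
  P = {1,7}:  v_{1} + v_{7} = v_{8}  ⇒ sig = ⟨2 | 1⟩
  P = {1,8}:  v_{1} + v_{8} = v_{4}  ⇒ sig = ⟨2 | 1⟩
  P = {2,3}:  v_{2} + v_{3} = v_{5}  ⇒ sig = ⟨2 | 1⟩
  P = {2,6}:  v_{2} + v_{6} = v_{8}  ⇒ sig = ⟨2 | 1⟩
  P = {2,8}:  v_{2} + v_{8} = v_{1}  ⇒ sig = ⟨2 | 1⟩
  P = {3,4}:  v_{3} + v_{4} = v_{1}  ⇒ sig = ⟨2 | 1⟩
  P = {3,6}:  v_{3} + v_{6} = v_{7}  ⇒ sig = ⟨2 | 1⟩
  P = {5,7}:  v_{5} + v_{7} = v_{3}  ⇒ sig = ⟨2 | 1⟩
  P = {5,8}:  v_{5} + v_{8} = v_{2}  ⇒ sig = ⟨2 | 1⟩
  P = {7,8}:  v_{7} + v_{8} = v_{6}  ⇒ sig = ⟨2 | 1⟩
  P = {4,5}:  v_{4} + v_{5} = v_{1} + v_{2}  ⇒ sig = ⟨2 | 1 1⟩
  P = {1,5}:  v_{1} + v_{5} = 2·v_{2}  ⇒ sig = ⟨2 | 2⟩
  P = {1,6}:  v_{1} + v_{6} = 2·v_{8}  ⇒ sig = ⟨2 | 2⟩
  P = {2,4}:  v_{2} + v_{4} = 2·v_{1}  ⇒ sig = ⟨2 | 2⟩
  P = {4,7}:  v_{4} + v_{7} = 2·v_{8}  ⇒ sig = ⟨2 | 2⟩
  P = {4,6}:  v_{4} + v_{6} = 3·v_{8}  ⇒ sig = ⟨2 | 3⟩

so the primitive-relation signature multiset is
[⟨2 | 0⟩, ⟨2 | 0⟩, ⟨2 | 0⟩, ⟨2 | 1⟩, ⟨2 | 1⟩, ⟨2 | 1⟩, ⟨2 | 1⟩, ⟨2 | 1⟩, ⟨2 | 1⟩, ⟨2 | 1⟩, ⟨2 | 1⟩, ⟨2 | 1⟩, ⟨2 | 1⟩, ⟨2 | 1⟩, ⟨2 | 1 1⟩, ⟨2 | 2⟩, ⟨2 | 2⟩, ⟨2 | 2⟩, ⟨2 | 2⟩, ⟨2 | 3⟩]


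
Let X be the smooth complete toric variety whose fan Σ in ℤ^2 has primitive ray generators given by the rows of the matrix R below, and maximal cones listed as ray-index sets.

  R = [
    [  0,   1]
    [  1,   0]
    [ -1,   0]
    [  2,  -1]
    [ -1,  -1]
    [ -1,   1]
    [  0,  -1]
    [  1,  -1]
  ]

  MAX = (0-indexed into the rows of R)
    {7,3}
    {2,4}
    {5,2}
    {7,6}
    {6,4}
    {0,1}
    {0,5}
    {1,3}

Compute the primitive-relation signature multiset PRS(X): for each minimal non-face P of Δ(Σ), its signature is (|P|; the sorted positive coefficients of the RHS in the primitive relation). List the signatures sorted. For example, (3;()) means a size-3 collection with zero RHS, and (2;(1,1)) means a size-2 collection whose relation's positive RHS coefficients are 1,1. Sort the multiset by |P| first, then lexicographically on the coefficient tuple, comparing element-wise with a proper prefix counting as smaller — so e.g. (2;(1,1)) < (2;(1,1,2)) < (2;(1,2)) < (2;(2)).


The 20 primitive collections of Σ (r=8, n=2):

  P = {0,6}:  v_{0} + v_{6} = 0  ⇒ sig = (2;())
  P = {1,2}:  v_{1} + v_{2} = 0  ⇒ sig = (2;())
  P = {5,7}:  v_{5} + v_{7} = 0  ⇒ sig = (2;())
  P = {0,2}:  v_{0} + v_{2} = v_{5}  ⇒ sig = (2;(1))
  P = {0,4}:  v_{0} + v_{4} = v_{2}  ⇒ sig = (2;(1))
  P = {0,7}:  v_{0} + v_{7} = v_{1}  ⇒ sig = (2;(1))
  P = {1,4}:  v_{1} + v_{4} = v_{6}  ⇒ sig = (2;(1))
  P = {1,5}:  v_{1} + v_{5} = v_{0}  ⇒ sig = (2;(1))
  P = {1,6}:  v_{1} + v_{6} = v_{7}  ⇒ sig = (2;(1))
  P = {1,7}:  v_{1} + v_{7} = v_{3}  ⇒ sig = (2;(1))
  P = {2,3}:  v_{2} + v_{3} = v_{7}  ⇒ sig = (2;(1))
  P = {2,6}:  v_{2} + v_{6} = v_{4}  ⇒ sig = (2;(1))
  P = {2,7}:  v_{2} + v_{7} = v_{6}  ⇒ sig = (2;(1))
  P = {3,5}:  v_{3} + v_{5} = v_{1}  ⇒ sig = (2;(1))
  P = {5,6}:  v_{5} + v_{6} = v_{2}  ⇒ sig = (2;(1))
  P = {3,4}:  v_{3} + v_{4} = v_{6} + v_{7}  ⇒ sig = (2;(1,1))
  P = {0,3}:  v_{0} + v_{3} = 2·v_{1}  ⇒ sig = (2;(2))
  P = {3,6}:  v_{3} + v_{6} = 2·v_{7}  ⇒ sig = (2;(2))
  P = {4,5}:  v_{4} + v_{5} = 2·v_{2}  ⇒ sig = (2;(2))
  P = {4,7}:  v_{4} + v_{7} = 2·v_{6}  ⇒ sig = (2;(2))

so the primitive-relation signature multiset is
    (2;())
    (2;())
    (2;())
    (2;(1))
    (2;(1))
    (2;(1))
    (2;(1))
    (2;(1))
    (2;(1))
    (2;(1))
    (2;(1))
    (2;(1))
    (2;(1))
    (2;(1))
    (2;(1))
    (2;(1,1))
    (2;(2))
    (2;(2))
    (2;(2))
    (2;(2))


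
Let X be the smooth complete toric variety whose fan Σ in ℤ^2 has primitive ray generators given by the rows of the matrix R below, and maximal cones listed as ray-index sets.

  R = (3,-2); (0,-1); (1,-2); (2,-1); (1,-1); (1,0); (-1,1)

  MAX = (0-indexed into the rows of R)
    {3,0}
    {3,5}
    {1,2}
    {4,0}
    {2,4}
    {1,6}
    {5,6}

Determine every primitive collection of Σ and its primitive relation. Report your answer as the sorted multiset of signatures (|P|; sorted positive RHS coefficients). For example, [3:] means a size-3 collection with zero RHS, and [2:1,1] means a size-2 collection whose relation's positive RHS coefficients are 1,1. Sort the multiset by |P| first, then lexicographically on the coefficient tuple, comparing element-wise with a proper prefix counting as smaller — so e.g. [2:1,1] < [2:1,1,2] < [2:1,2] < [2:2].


The 14 primitive collections of Σ (r=7, n=2):

  P={4,6}:  v_{4} + v_{6} = 0  ⟹  sig = [2:]
  P={0,6}:  v_{0} + v_{6} = v_{3}  ⟹  sig = [2:1]
  P={1,4}:  v_{1} + v_{4} = v_{2}  ⟹  sig = [2:1]
  P={1,5}:  v_{1} + v_{5} = v_{4}  ⟹  sig = [2:1]
  P={2,6}:  v_{2} + v_{6} = v_{1}  ⟹  sig = [2:1]
  P={3,4}:  v_{3} + v_{4} = v_{0}  ⟹  sig = [2:1]
  P={3,6}:  v_{3} + v_{6} = v_{5}  ⟹  sig = [2:1]
  P={4,5}:  v_{4} + v_{5} = v_{3}  ⟹  sig = [2:1]
  P={0,5}:  v_{0} + v_{5} = 2·v_{3}  ⟹  sig = [2:2]
  P={1,3}:  v_{1} + v_{3} = 2·v_{4}  ⟹  sig = [2:2]
  P={2,5}:  v_{2} + v_{5} = 2·v_{4}  ⟹  sig = [2:2]
  P={0,1}:  v_{0} + v_{1} = 3·v_{4}  ⟹  sig = [2:3]
  P={2,3}:  v_{2} + v_{3} = 3·v_{4}  ⟹  sig = [2:3]
  P={0,2}:  v_{0} + v_{2} = 4·v_{4}  ⟹  sig = [2:4]

Hence PRS(X_Σ) =
[[2:], [2:1], [2:1], [2:1], [2:1], [2:1], [2:1], [2:1], [2:2], [2:2], [2:2], [2:3], [2:3], [2:4]]


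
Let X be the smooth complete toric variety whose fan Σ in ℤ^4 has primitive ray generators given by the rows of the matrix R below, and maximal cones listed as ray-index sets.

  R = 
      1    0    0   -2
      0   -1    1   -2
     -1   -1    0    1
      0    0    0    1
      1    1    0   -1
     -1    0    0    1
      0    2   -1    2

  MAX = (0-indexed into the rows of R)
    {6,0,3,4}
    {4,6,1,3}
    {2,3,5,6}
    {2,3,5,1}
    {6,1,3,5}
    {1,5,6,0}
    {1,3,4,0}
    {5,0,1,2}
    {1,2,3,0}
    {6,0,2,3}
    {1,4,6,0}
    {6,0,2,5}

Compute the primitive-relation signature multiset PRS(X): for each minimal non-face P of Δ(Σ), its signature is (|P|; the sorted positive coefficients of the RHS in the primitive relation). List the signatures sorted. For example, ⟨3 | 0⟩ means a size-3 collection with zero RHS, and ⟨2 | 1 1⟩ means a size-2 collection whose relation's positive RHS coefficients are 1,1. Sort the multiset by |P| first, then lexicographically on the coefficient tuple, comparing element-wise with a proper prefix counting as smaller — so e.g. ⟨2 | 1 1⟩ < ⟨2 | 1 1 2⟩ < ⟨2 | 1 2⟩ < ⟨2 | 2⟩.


Primitive collections (5):

  {2,4}:  v_{2} + v_{4} = 0  →  sig = ⟨2 | 0⟩
  {4,5}:  v_{4} + v_{5} = v_{1} + v_{6}  →  sig = ⟨2 | 1 1⟩
  {0,3,5}:  v_{0} + v_{3} + v_{5} = 0  →  sig = ⟨3 | 0⟩
  {1,2,6}:  v_{1} + v_{2} + v_{6} = v_{5}  →  sig = ⟨3 | 1⟩
  {0,1,3,6}:  v_{0} + v_{1} + v_{3} + v_{6} = v_{4}  →  sig = ⟨4 | 1⟩

Signatures (|P|; sorted positive RHS coefficients), sorted:
    ⟨2 | 0⟩
    ⟨2 | 1 1⟩
    ⟨3 | 0⟩
    ⟨3 | 1⟩
    ⟨4 | 1⟩


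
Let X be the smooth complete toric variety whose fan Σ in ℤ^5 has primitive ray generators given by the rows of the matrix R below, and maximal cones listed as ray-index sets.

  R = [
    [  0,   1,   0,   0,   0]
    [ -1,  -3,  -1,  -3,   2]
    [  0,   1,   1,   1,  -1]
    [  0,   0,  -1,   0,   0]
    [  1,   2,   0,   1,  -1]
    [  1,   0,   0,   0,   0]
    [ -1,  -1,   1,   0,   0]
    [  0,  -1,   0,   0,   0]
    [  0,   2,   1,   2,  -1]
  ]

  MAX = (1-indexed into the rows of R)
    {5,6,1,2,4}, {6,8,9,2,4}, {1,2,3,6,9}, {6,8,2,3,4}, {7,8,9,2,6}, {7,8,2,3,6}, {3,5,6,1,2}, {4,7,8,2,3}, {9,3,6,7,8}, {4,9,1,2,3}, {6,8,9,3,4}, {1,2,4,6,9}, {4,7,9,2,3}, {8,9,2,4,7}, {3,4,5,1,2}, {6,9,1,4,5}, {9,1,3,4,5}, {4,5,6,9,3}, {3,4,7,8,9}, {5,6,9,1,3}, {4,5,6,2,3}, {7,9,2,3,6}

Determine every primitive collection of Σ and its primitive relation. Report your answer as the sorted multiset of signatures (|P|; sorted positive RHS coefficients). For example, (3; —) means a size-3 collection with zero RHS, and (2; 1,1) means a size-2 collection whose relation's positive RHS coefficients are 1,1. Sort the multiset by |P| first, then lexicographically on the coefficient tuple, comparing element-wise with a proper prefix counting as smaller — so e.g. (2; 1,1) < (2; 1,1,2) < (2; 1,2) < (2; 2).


Minimal non-faces — 9 found among 9 rays, 22 max cones:

  • {1,8}:  v_{1} + v_{8} = 0 ; sig = (2; —)
  • {5,7}:  v_{5} + v_{7} = v_{3} ; sig = (2; 1)
  • {1,7}:  v_{1} + v_{7} = v_{2} + v_{3} + v_{9} ; sig = (2; 1,1,1)
  • {5,8}:  v_{5} + v_{8} = v_{3} + v_{4} + v_{6} ; sig = (2; 1,1,1)
  • {2,5,9}:  v_{2} + v_{5} + v_{9} = v_{1} ; sig = (3; 1)
  • {4,6,7}:  v_{4} + v_{6} + v_{7} = v_{8} ; sig = (3; 1)
  • {1,3,4,6}:  v_{1} + v_{3} + v_{4} + v_{6} = v_{5} ; sig = (4; 1)
  • {2,3,8,9}:  v_{2} + v_{3} + v_{8} + v_{9} = v_{7} ; sig = (4; 1)
  • {2,3,4,6,9}:  v_{2} + v_{3} + v_{4} + v_{6} + v_{9} = 0 ; sig = (5; —)

Signatures (|P|; sorted positive RHS coefficients), sorted:
[(2; —), (2; 1), (2; 1,1,1), (2; 1,1,1), (3; 1), (3; 1), (4; 1), (4; 1), (5; —)]


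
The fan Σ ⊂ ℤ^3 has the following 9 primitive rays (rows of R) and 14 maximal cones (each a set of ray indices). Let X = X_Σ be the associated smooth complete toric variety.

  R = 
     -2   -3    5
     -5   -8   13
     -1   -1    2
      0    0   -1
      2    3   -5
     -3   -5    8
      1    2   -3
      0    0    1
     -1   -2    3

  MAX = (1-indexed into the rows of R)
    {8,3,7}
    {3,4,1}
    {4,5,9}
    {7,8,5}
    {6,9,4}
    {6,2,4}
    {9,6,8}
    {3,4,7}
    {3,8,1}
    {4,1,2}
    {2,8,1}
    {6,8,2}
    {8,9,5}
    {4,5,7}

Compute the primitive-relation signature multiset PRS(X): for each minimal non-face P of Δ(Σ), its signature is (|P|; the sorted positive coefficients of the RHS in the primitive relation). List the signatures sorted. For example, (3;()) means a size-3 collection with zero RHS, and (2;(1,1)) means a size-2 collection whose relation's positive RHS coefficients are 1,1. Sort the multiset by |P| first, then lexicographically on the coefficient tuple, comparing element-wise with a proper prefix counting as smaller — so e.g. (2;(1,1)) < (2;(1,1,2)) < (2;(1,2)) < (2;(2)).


|primitive collections| = 15. Relations:

  • {1,5}:  v_{1} + v_{5} = 0  ⟹  sig = (2;())
  • {4,8}:  v_{4} + v_{8} = 0  ⟹  sig = (2;())
  • {7,9}:  v_{7} + v_{9} = 0  ⟹  sig = (2;())
  • {1,6}:  v_{1} + v_{6} = v_{2}  ⟹  sig = (2;(1))
  • {1,7}:  v_{1} + v_{7} = v_{3}  ⟹  sig = (2;(1))
  • {1,9}:  v_{1} + v_{9} = v_{6}  ⟹  sig = (2;(1))
  • {2,5}:  v_{2} + v_{5} = v_{6}  ⟹  sig = (2;(1))
  • {3,5}:  v_{3} + v_{5} = v_{7}  ⟹  sig = (2;(1))
  • {3,9}:  v_{3} + v_{9} = v_{1}  ⟹  sig = (2;(1))
  • {5,6}:  v_{5} + v_{6} = v_{9}  ⟹  sig = (2;(1))
  • {6,7}:  v_{6} + v_{7} = v_{1}  ⟹  sig = (2;(1))
  • {2,7}:  v_{2} + v_{7} = 2·v_{1}  ⟹  sig = (2;(2))
  • {2,9}:  v_{2} + v_{9} = 2·v_{6}  ⟹  sig = (2;(2))
  • {3,6}:  v_{3} + v_{6} = 2·v_{1}  ⟹  sig = (2;(2))
  • {2,3}:  v_{2} + v_{3} = 3·v_{1}  ⟹  sig = (2;(3))

Sorted signature multiset PRS(X):
{ (2;()) ×3,  (2;(1)) ×8,  (2;(2)) ×3,  (2;(3)) }


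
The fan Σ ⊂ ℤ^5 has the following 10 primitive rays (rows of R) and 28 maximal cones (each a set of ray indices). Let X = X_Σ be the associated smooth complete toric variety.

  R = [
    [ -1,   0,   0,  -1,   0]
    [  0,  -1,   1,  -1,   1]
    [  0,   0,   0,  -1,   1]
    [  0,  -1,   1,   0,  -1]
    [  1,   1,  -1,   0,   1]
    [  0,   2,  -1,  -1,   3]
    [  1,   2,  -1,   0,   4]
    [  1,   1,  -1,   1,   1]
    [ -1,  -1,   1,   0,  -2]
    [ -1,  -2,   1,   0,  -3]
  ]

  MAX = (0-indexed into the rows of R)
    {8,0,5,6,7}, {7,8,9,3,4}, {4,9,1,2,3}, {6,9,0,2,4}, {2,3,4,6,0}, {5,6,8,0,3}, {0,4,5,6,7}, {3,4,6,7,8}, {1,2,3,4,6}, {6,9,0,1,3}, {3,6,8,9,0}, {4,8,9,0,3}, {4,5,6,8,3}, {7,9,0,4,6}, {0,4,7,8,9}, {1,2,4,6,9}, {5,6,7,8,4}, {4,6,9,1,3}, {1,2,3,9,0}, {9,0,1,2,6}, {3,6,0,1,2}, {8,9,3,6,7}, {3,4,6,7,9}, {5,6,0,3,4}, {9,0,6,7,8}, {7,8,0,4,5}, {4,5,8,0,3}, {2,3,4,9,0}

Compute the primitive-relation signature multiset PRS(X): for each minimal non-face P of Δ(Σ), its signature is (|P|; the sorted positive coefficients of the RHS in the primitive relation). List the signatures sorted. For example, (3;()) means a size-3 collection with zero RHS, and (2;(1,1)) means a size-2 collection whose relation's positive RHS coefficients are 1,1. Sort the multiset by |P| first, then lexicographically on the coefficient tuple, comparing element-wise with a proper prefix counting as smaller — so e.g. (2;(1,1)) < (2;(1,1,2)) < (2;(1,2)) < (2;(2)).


Δ(Σ) — 10 vertices, 14 min non-faces:

  {5,9}:  v_{5} + v_{9} = v_{0}  so sig = (2;(1))
  {2,8}:  v_{2} + v_{8} = v_{0} + v_{3}  so sig = (2;(1,1))
  {2,7}:  v_{2} + v_{7} = v_{4} + v_{6} + v_{9}  so sig = (2;(1,1,1))
  {1,5}:  v_{1} + v_{5} = v_{0} + v_{2} + v_{3} + v_{6}  so sig = (2;(1,1,1,1))
  {1,8}:  v_{1} + v_{8} = v_{0} + 2·v_{3} + v_{6} + v_{9}  so sig = (2;(1,1,1,2))
  {2,5}:  v_{2} + v_{5} = 2·v_{0} + v_{3} + v_{4} + v_{6}  so sig = (2;(1,1,1,2))
  {1,7}:  v_{1} + v_{7} = v_{3} + v_{4} + 2·v_{6} + 2·v_{9}  so sig = (2;(1,1,2,2))
  {0,3,7}:  v_{0} + v_{3} + v_{7} = 0  so sig = (3;())
  {3,5,7}:  v_{3} + v_{5} + v_{7} = v_{4} + v_{6} + v_{8}  so sig = (3;(1,1,1))
  {0,1,4}:  v_{0} + v_{1} + v_{4} = 2·v_{2}  so sig = (3;(2))
  {4,6,8,9}:  v_{4} + v_{6} + v_{8} + v_{9} = 0  so sig = (4;())
  {0,4,6,8}:  v_{0} + v_{4} + v_{6} + v_{8} = v_{5}  so sig = (4;(1))
  {2,3,6,9}:  v_{2} + v_{3} + v_{6} + v_{9} = v_{1}  so sig = (4;(1))
  {0,3,4,6,9}:  v_{0} + v_{3} + v_{4} + v_{6} + v_{9} = v_{2}  so sig = (5;(1))

Sorted signature multiset PRS(X):
[(2;(1)), (2;(1,1)), (2;(1,1,1)), (2;(1,1,1,1)), (2;(1,1,1,2)), (2;(1,1,1,2)), (2;(1,1,2,2)), (3;()), (3;(1,1,1)), (3;(2)), (4;()), (4;(1)), (4;(1)), (5;(1))]


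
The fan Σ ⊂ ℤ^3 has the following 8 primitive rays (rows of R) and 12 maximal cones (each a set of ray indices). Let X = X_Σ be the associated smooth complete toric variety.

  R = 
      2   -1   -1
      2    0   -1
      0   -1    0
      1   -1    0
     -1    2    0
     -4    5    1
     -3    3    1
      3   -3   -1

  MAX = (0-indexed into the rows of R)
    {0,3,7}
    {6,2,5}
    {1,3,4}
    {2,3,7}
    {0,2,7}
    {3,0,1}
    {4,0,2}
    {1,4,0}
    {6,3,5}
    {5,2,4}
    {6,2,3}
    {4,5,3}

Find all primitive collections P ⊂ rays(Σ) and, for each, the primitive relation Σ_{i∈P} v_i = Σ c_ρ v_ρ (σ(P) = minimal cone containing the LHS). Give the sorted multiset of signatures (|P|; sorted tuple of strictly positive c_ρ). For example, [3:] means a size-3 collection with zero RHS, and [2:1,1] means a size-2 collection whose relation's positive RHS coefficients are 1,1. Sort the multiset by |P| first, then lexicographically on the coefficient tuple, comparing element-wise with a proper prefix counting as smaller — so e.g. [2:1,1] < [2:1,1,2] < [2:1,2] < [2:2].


14 collections generate NE(X_Σ); each relation:

  {6,7}:  v_{6} + v_{7} = 0 — sig = [2:]
  {0,6}:  v_{0} + v_{6} = v_{4} — sig = [2:1]
  {1,2}:  v_{1} + v_{2} = v_{0} — sig = [2:1]
  {4,6}:  v_{4} + v_{6} = v_{5} — sig = [2:1]
  {4,7}:  v_{4} + v_{7} = v_{0} — sig = [2:1]
  {5,7}:  v_{5} + v_{7} = v_{4} — sig = [2:1]
  {1,6}:  v_{1} + v_{6} = v_{3} + 2·v_{4} — sig = [2:1,2]
  {1,7}:  v_{1} + v_{7} = 2·v_{0} + v_{3} — sig = [2:1,2]
  {1,5}:  v_{1} + v_{5} = v_{3} + 3·v_{4} — sig = [2:1,3]
  {0,5}:  v_{0} + v_{5} = 2·v_{4} — sig = [2:2]
  {2,3,4}:  v_{2} + v_{3} + v_{4} = 0 — sig = [3:]
  {0,2,3}:  v_{0} + v_{2} + v_{3} = v_{7} — sig = [3:1]
  {0,3,4}:  v_{0} + v_{3} + v_{4} = v_{1} — sig = [3:1]
  {2,3,5}:  v_{2} + v_{3} + v_{5} = v_{6} — sig = [3:1]

Hence PRS(X_Σ) =
[[2:], [2:1], [2:1], [2:1], [2:1], [2:1], [2:1,2], [2:1,2], [2:1,3], [2:2], [3:], [3:1], [3:1], [3:1]]
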